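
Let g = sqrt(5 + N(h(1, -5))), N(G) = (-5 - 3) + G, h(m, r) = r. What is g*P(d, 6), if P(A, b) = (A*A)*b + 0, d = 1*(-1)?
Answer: 12*I*sqrt(2) ≈ 16.971*I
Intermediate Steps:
N(G) = -8 + G
d = -1
P(A, b) = b*A**2 (P(A, b) = A**2*b + 0 = b*A**2 + 0 = b*A**2)
g = 2*I*sqrt(2) (g = sqrt(5 + (-8 - 5)) = sqrt(5 - 13) = sqrt(-8) = 2*I*sqrt(2) ≈ 2.8284*I)
g*P(d, 6) = (2*I*sqrt(2))*(6*(-1)**2) = (2*I*sqrt(2))*(6*1) = (2*I*sqrt(2))*6 = 12*I*sqrt(2)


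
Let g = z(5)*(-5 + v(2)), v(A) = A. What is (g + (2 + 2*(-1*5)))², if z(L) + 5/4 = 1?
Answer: 841/16 ≈ 52.563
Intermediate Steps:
z(L) = -¼ (z(L) = -5/4 + 1 = -¼)
g = ¾ (g = -(-5 + 2)/4 = -¼*(-3) = ¾ ≈ 0.75000)
(g + (2 + 2*(-1*5)))² = (¾ + (2 + 2*(-1*5)))² = (¾ + (2 + 2*(-5)))² = (¾ + (2 - 10))² = (¾ - 8)² = (-29/4)² = 841/16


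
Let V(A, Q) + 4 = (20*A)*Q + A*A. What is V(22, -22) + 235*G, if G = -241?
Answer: -65835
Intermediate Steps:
V(A, Q) = -4 + A**2 + 20*A*Q (V(A, Q) = -4 + ((20*A)*Q + A*A) = -4 + (20*A*Q + A**2) = -4 + (A**2 + 20*A*Q) = -4 + A**2 + 20*A*Q)
V(22, -22) + 235*G = (-4 + 22**2 + 20*22*(-22)) + 235*(-241) = (-4 + 484 - 9680) - 56635 = -9200 - 56635 = -65835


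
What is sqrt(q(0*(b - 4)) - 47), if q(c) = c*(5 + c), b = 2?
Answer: I*sqrt(47) ≈ 6.8557*I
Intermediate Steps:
sqrt(q(0*(b - 4)) - 47) = sqrt((0*(2 - 4))*(5 + 0*(2 - 4)) - 47) = sqrt((0*(-2))*(5 + 0*(-2)) - 47) = sqrt(0*(5 + 0) - 47) = sqrt(0*5 - 47) = sqrt(0 - 47) = sqrt(-47) = I*sqrt(47)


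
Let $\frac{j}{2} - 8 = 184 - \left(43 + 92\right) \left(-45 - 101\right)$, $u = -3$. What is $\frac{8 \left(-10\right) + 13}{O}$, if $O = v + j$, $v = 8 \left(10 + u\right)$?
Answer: $- \frac{67}{39860} \approx -0.0016809$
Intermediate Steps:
$j = 39804$ ($j = 16 + 2 \left(184 - \left(43 + 92\right) \left(-45 - 101\right)\right) = 16 + 2 \left(184 - 135 \left(-146\right)\right) = 16 + 2 \left(184 - -19710\right) = 16 + 2 \left(184 + 19710\right) = 16 + 2 \cdot 19894 = 16 + 39788 = 39804$)
$v = 56$ ($v = 8 \left(10 - 3\right) = 8 \cdot 7 = 56$)
$O = 39860$ ($O = 56 + 39804 = 39860$)
$\frac{8 \left(-10\right) + 13}{O} = \frac{8 \left(-10\right) + 13}{39860} = \left(-80 + 13\right) \frac{1}{39860} = \left(-67\right) \frac{1}{39860} = - \frac{67}{39860}$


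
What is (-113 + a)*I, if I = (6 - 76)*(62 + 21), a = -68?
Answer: 1051610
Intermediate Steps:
I = -5810 (I = -70*83 = -5810)
(-113 + a)*I = (-113 - 68)*(-5810) = -181*(-5810) = 1051610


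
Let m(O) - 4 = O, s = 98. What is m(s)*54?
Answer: 5508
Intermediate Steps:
m(O) = 4 + O
m(s)*54 = (4 + 98)*54 = 102*54 = 5508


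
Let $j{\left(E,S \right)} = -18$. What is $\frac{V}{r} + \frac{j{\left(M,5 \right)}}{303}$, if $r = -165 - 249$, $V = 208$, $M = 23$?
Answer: $- \frac{11746}{20907} \approx -0.56182$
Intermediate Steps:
$r = -414$
$\frac{V}{r} + \frac{j{\left(M,5 \right)}}{303} = \frac{208}{-414} - \frac{18}{303} = 208 \left(- \frac{1}{414}\right) - \frac{6}{101} = - \frac{104}{207} - \frac{6}{101} = - \frac{11746}{20907}$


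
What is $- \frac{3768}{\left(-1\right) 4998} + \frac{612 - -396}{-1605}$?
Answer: $\frac{56092}{445655} \approx 0.12586$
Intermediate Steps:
$- \frac{3768}{\left(-1\right) 4998} + \frac{612 - -396}{-1605} = - \frac{3768}{-4998} + \left(612 + 396\right) \left(- \frac{1}{1605}\right) = \left(-3768\right) \left(- \frac{1}{4998}\right) + 1008 \left(- \frac{1}{1605}\right) = \frac{628}{833} - \frac{336}{535} = \frac{56092}{445655}$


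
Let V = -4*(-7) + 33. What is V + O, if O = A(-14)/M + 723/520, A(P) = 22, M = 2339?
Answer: 75895617/1216280 ≈ 62.400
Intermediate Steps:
V = 61 (V = 28 + 33 = 61)
O = 1702537/1216280 (O = 22/2339 + 723/520 = 1702537/1216280 ≈ 1.3998)
V + O = 61 + 1702537/1216280 = 75895617/1216280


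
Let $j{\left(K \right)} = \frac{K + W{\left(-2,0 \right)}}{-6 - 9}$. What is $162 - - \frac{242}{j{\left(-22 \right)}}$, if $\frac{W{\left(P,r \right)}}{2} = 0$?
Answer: $327$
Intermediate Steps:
$W{\left(P,r \right)} = 0$ ($W{\left(P,r \right)} = 2 \cdot 0 = 0$)
$j{\left(K \right)} = - \frac{K}{15}$ ($j{\left(K \right)} = \frac{K + 0}{-6 - 9} = \frac{K}{-15} = K \left(- \frac{1}{15}\right) = - \frac{K}{15}$)
$162 - - \frac{242}{j{\left(-22 \right)}} = 162 - - \frac{242}{\left(- \frac{1}{15}\right) \left(-22\right)} = 162 - - \frac{242}{\frac{22}{15}} = 162 - \left(-242\right) \frac{15}{22} = 162 - -165 = 162 + 165 = 327$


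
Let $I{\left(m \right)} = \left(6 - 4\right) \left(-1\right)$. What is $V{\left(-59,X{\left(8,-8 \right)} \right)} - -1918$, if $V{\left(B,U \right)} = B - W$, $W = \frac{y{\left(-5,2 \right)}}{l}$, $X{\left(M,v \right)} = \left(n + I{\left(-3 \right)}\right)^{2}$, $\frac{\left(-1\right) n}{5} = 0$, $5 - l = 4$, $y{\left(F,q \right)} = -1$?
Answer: $1860$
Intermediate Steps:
$l = 1$ ($l = 5 - 4 = 1$)
$I{\left(m \right)} = -2$ ($I{\left(m \right)} = 2 \left(-1\right) = -2$)
$n = 0$ ($n = \left(-5\right) 0 = 0$)
$X{\left(M,v \right)} = 4$ ($X{\left(M,v \right)} = \left(0 - 2\right)^{2} = \left(-2\right)^{2} = 4$)
$W = -1$ ($W = - 1^{-1} = \left(-1\right) 1 = -1$)
$V{\left(B,U \right)} = 1 + B$ ($V{\left(B,U \right)} = B - -1 = B + 1 = 1 + B$)
$V{\left(-59,X{\left(8,-8 \right)} \right)} - -1918 = \left(1 - 59\right) - -1918 = -58 + 1918 = 1860$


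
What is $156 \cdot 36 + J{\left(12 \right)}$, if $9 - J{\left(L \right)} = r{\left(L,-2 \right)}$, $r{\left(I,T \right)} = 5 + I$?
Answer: $5608$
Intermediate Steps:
$J{\left(L \right)} = 4 - L$ ($J{\left(L \right)} = 9 - \left(5 + L\right) = 4 - L$)
$156 \cdot 36 + J{\left(12 \right)} = 156 \cdot 36 + \left(4 - 12\right) = 5616 + \left(4 - 12\right) = 5616 - 8 = 5608$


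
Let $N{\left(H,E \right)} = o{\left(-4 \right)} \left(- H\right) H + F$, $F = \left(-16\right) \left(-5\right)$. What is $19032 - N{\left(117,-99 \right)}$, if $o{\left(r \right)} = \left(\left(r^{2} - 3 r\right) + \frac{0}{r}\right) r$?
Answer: $-1514216$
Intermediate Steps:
$F = 80$
$o{\left(r \right)} = r \left(r^{2} - 3 r\right)$ ($o{\left(r \right)} = \left(\left(r^{2} - 3 r\right) + 0\right) r = \left(r^{2} - 3 r\right) r = r \left(r^{2} - 3 r\right)$)
$N{\left(H,E \right)} = 80 + 112 H^{2}$ ($N{\left(H,E \right)} = \left(-4\right)^{2} \left(-3 - 4\right) \left(- H\right) H + 80 = 16 \left(-7\right) \left(- H\right) H + 80 = - 112 \left(- H\right) H + 80 = 112 H H + 80 = 112 H^{2} + 80 = 80 + 112 H^{2}$)
$19032 - N{\left(117,-99 \right)} = 19032 - \left(80 + 112 \cdot 117^{2}\right) = 19032 - \left(80 + 112 \cdot 13689\right) = 19032 - \left(80 + 1533168\right) = 19032 - 1533248 = -1514216$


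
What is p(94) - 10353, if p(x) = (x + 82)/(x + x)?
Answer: -486547/47 ≈ -10352.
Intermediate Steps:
p(x) = (82 + x)/(2*x) (p(x) = (82 + x)/((2*x)) = (82 + x)*(1/(2*x)) = (82 + x)/(2*x))
p(94) - 10353 = (½)*(82 + 94)/94 - 10353 = (½)*(1/94)*176 - 10353 = 44/47 - 10353 = -486547/47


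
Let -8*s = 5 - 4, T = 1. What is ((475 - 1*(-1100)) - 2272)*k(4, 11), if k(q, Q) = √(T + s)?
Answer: -697*√14/4 ≈ -651.98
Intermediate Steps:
s = -⅛ (s = -(5 - 4)/8 = -⅛*1 = -⅛ ≈ -0.12500)
k(q, Q) = √14/4 (k(q, Q) = √(1 - ⅛) = √(7/8) = √14/4)
((475 - 1*(-1100)) - 2272)*k(4, 11) = ((475 - 1*(-1100)) - 2272)*(√14/4) = ((475 + 1100) - 2272)*(√14/4) = (1575 - 2272)*(√14/4) = -697*√14/4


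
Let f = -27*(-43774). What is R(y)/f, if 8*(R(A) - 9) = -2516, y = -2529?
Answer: -611/2363796 ≈ -0.00025848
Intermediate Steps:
f = 1181898
R(A) = -611/2 (R(A) = 9 + (1/8)*(-2516) = 9 - 629/2 = -611/2)
R(y)/f = -611/2/1181898 = -611/2*1/1181898 = -611/2363796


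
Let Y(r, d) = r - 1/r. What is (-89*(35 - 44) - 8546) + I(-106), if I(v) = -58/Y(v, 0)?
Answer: -87008927/11235 ≈ -7744.5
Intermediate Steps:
I(v) = -58/(v - 1/v)
(-89*(35 - 44) - 8546) + I(-106) = (-89*(35 - 44) - 8546) - 58*(-106)/(-1 + (-106)²) = (-89*(-9) - 8546) - 58*(-106)/(-1 + 11236) = (801 - 8546) - 58*(-106)/11235 = -7745 - 58*(-106)*1/11235 = -7745 + 6148/11235 = -87008927/11235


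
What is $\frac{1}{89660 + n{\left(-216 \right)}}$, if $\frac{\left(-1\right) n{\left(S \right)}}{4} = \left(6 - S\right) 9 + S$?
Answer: $\frac{1}{82532} \approx 1.2117 \cdot 10^{-5}$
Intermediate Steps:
$n{\left(S \right)} = -216 + 32 S$ ($n{\left(S \right)} = - 4 \left(\left(6 - S\right) 9 + S\right) = - 4 \left(\left(54 - 9 S\right) + S\right) = - 4 \left(54 - 8 S\right) = -216 + 32 S$)
$\frac{1}{89660 + n{\left(-216 \right)}} = \frac{1}{89660 + \left(-216 + 32 \left(-216\right)\right)} = \frac{1}{89660 - 7128} = \frac{1}{82532}$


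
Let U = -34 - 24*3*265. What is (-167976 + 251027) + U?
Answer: 63937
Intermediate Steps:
U = -19114 (U = -34 - 72*265 = -34 - 19080 = -19114)
(-167976 + 251027) + U = (-167976 + 251027) - 19114 = 83051 - 19114 = 63937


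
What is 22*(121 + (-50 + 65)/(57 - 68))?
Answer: 2632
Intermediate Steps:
22*(121 + (-50 + 65)/(57 - 68)) = 22*(121 + 15/(-11)) = 22*(121 + 15*(-1/11)) = 22*(121 - 15/11) = 22*(1316/11) = 2632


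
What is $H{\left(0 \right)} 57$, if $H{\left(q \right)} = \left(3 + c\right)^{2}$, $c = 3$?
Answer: $2052$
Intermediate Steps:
$H{\left(q \right)} = 36$ ($H{\left(q \right)} = \left(3 + 3\right)^{2} = 6^{2} = 36$)
$H{\left(0 \right)} 57 = 36 \cdot 57 = 2052$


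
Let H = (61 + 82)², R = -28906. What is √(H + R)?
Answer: I*√8457 ≈ 91.962*I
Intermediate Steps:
H = 20449 (H = 143² = 20449)
√(H + R) = √(20449 - 28906) = √(-8457) = I*√8457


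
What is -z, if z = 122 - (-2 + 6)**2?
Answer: -106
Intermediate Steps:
z = 106 (z = 122 - 1*4**2 = 122 - 1*16 = 122 - 16 = 106)
-z = -1*106 = -106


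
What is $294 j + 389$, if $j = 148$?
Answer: $43901$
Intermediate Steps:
$294 j + 389 = 294 \cdot 148 + 389 = 43512 + 389 = 43901$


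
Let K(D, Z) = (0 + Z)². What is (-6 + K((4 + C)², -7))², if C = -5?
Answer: 1849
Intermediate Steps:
K(D, Z) = Z²
(-6 + K((4 + C)², -7))² = (-6 + (-7)²)² = (-6 + 49)² = 43² = 1849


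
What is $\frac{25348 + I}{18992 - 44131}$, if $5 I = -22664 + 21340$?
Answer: $- \frac{125416}{125695} \approx -0.99778$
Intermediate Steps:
$I = - \frac{1324}{5}$ ($I = \frac{-22664 + 21340}{5} = \frac{1}{5} \left(-1324\right) = - \frac{1324}{5} \approx -264.8$)
$\frac{25348 + I}{18992 - 44131} = \frac{25348 - \frac{1324}{5}}{18992 - 44131} = \frac{125416}{5 \left(-25139\right)} = \frac{125416}{5} \left(- \frac{1}{25139}\right) = - \frac{125416}{125695}$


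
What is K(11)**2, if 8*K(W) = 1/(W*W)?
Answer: 1/937024 ≈ 1.0672e-6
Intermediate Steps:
K(W) = 1/(8*W**2) (K(W) = (1/(W*W))/8 = 1/(8*W**2))
K(11)**2 = ((1/8)/11**2)**2 = ((1/8)*(1/121))**2 = (1/968)**2 = 1/937024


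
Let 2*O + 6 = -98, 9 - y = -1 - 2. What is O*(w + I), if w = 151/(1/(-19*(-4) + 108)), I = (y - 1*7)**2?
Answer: -1446068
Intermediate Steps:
y = 12 (y = 9 - (-1 - 2) = 9 - 1*(-3) = 9 + 3 = 12)
O = -52 (O = -3 + (1/2)*(-98) = -3 - 49 = -52)
I = 25 (I = (12 - 1*7)**2 = (12 - 7)**2 = 5**2 = 25)
w = 27784 (w = 151/(1/(76 + 108)) = 151/(1/184) = 151*184 = 27784)
O*(w + I) = -52*(27784 + 25) = -52*27809 = -1446068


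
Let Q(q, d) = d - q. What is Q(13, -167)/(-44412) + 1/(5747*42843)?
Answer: 3693284516/911255486421 ≈ 0.0040530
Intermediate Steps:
Q(13, -167)/(-44412) + 1/(5747*42843) = (-167 - 1*13)/(-44412) + 1/(5747*42843) = (-167 - 13)*(-1/44412) + (1/5747)*(1/42843) = -180*(-1/44412) + 1/246218721 = 15/3701 + 1/246218721 = 3693284516/911255486421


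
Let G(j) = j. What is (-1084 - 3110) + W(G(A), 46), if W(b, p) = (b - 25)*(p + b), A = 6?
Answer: -5182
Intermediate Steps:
W(b, p) = (-25 + b)*(b + p)
(-1084 - 3110) + W(G(A), 46) = (-1084 - 3110) + (6**2 - 25*6 - 25*46 + 6*46) = -4194 + (36 - 150 - 1150 + 276) = -4194 - 988 = -5182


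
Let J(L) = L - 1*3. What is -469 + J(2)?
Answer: -470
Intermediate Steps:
J(L) = -3 + L (J(L) = L - 3 = -3 + L)
-469 + J(2) = -469 + (-3 + 2) = -469 - 1 = -470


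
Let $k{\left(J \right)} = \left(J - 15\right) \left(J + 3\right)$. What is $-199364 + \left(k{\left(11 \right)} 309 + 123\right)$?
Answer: $-216545$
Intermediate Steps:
$k{\left(J \right)} = \left(-15 + J\right) \left(3 + J\right)$
$-199364 + \left(k{\left(11 \right)} 309 + 123\right) = -199364 + \left(\left(-45 + 11^{2} - 132\right) 309 + 123\right) = -199364 + \left(\left(-45 + 121 - 132\right) 309 + 123\right) = -199364 + \left(\left(-56\right) 309 + 123\right) = -199364 + \left(-17304 + 123\right) = -199364 - 17181 = -216545$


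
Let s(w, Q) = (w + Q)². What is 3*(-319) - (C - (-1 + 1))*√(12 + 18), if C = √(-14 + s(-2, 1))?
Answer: -957 - I*√390 ≈ -957.0 - 19.748*I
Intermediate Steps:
s(w, Q) = (Q + w)²
C = I*√13 (C = √(-14 + (1 - 2)²) = √(-14 + (-1)²) = √(-14 + 1) = √(-13) = I*√13 ≈ 3.6056*I)
3*(-319) - (C - (-1 + 1))*√(12 + 18) = 3*(-319) - (I*√13 - (-1 + 1))*√(12 + 18) = -957 - (I*√13 - 1*0)*√30 = -957 - (I*√13 + 0)*√30 = -957 - I*√13*√30 = -957 - I*√390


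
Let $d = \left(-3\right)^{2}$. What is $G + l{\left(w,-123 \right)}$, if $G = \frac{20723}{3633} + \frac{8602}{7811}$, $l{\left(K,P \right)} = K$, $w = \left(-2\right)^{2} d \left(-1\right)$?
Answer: $- \frac{828466649}{28377363} \approx -29.195$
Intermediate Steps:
$d = 9$
$w = -36$ ($w = \left(-2\right)^{2} \cdot 9 \left(-1\right) = 4 \cdot 9 \left(-1\right) = 36 \left(-1\right) = -36$)
$G = \frac{193118419}{28377363}$ ($G = 20723 \cdot \frac{1}{3633} + 8602 \cdot \frac{1}{7811} = \frac{20723}{3633} + \frac{8602}{7811} = \frac{193118419}{28377363} \approx 6.8054$)
$G + l{\left(w,-123 \right)} = \frac{193118419}{28377363} - 36 = - \frac{828466649}{28377363}$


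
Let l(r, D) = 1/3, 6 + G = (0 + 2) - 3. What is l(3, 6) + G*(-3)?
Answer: 64/3 ≈ 21.333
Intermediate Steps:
G = -7 (G = -6 + ((0 + 2) - 3) = -6 + (2 - 3) = -6 - 1 = -7)
l(r, D) = 1/3 (l(r, D) = 1*(1/3) = 1/3)
l(3, 6) + G*(-3) = 1/3 - 7*(-3) = 1/3 + 21 = 64/3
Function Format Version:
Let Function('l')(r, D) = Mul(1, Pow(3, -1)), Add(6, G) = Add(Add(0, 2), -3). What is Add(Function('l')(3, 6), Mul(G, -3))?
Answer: Rational(64, 3) ≈ 21.333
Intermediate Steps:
G = -7 (G = Add(-6, Add(Add(0, 2), -3)) = Add(-6, Add(2, -3)) = Add(-6, -1) = -7)
Function('l')(r, D) = Rational(1, 3) (Function('l')(r, D) = Mul(1, Rational(1, 3)) = Rational(1, 3))
Add(Function('l')(3, 6), Mul(G, -3)) = Add(Rational(1, 3), Mul(-7, -3)) = Add(Rational(1, 3), 21) = Rational(64, 3)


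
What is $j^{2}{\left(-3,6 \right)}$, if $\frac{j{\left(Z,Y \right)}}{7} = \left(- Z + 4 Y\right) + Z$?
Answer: $28224$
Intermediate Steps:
$j{\left(Z,Y \right)} = 28 Y$ ($j{\left(Z,Y \right)} = 7 \left(\left(- Z + 4 Y\right) + Z\right) = 7 \cdot 4 Y = 28 Y$)
$j^{2}{\left(-3,6 \right)} = \left(28 \cdot 6\right)^{2} = 168^{2} = 28224$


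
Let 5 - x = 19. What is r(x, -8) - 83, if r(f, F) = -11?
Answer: -94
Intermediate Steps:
x = -14 (x = 5 - 1*19 = 5 - 19 = -14)
r(x, -8) - 83 = -11 - 83 = -94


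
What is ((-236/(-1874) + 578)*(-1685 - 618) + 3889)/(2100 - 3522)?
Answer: 1243900319/1332414 ≈ 933.57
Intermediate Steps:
((-236/(-1874) + 578)*(-1685 - 618) + 3889)/(2100 - 3522) = ((-236*(-1/1874) + 578)*(-2303) + 3889)/(-1422) = ((118/937 + 578)*(-2303) + 3889)*(-1/1422) = ((541704/937)*(-2303) + 3889)*(-1/1422) = (-1247544312/937 + 3889)*(-1/1422) = -1243900319/937*(-1/1422) = 1243900319/1332414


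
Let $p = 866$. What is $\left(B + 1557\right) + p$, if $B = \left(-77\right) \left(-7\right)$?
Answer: $2962$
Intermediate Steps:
$B = 539$
$\left(B + 1557\right) + p = \left(539 + 1557\right) + 866 = 2096 + 866 = 2962$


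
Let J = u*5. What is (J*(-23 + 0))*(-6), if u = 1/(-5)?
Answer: -138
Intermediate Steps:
u = -1/5 ≈ -0.20000
J = -1 (J = -1/5*5 = -1)
(J*(-23 + 0))*(-6) = -(-23 + 0)*(-6) = -1*(-23)*(-6) = 23*(-6) = -138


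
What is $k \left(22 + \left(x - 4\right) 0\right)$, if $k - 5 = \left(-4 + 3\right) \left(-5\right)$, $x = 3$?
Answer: $220$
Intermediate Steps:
$k = 10$ ($k = 5 + \left(-4 + 3\right) \left(-5\right) = 5 - -5 = 5 + 5 = 10$)
$k \left(22 + \left(x - 4\right) 0\right) = 10 \left(22 + \left(3 - 4\right) 0\right) = 10 \left(22 - 0\right) = 10 \left(22 + 0\right) = 10 \cdot 22 = 220$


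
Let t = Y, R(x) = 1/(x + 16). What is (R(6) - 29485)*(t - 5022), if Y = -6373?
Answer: 7391583255/22 ≈ 3.3598e+8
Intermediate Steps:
R(x) = 1/(16 + x)
t = -6373
(R(6) - 29485)*(t - 5022) = (1/(16 + 6) - 29485)*(-6373 - 5022) = (1/22 - 29485)*(-11395) = -648669/22*(-11395) = 7391583255/22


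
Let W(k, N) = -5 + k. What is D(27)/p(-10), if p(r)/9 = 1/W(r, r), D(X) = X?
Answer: -45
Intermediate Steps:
p(r) = 9/(-5 + r)
D(27)/p(-10) = 27/((9/(-5 - 10))) = 27/((9/(-15))) = 27/((9*(-1/15))) = 27/(-3/5) = 27*(-5/3) = -45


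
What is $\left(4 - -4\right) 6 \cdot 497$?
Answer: $23856$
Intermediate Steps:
$\left(4 - -4\right) 6 \cdot 497 = \left(4 + 4\right) 6 \cdot 497 = 8 \cdot 6 \cdot 497 = 48 \cdot 497 = 23856$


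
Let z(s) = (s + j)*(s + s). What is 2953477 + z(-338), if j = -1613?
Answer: 4272353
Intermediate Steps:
z(s) = 2*s*(-1613 + s) (z(s) = (s - 1613)*(s + s) = (-1613 + s)*(2*s) = 2*s*(-1613 + s))
2953477 + z(-338) = 2953477 + 2*(-338)*(-1613 - 338) = 2953477 + 2*(-338)*(-1951) = 2953477 + 1318876 = 4272353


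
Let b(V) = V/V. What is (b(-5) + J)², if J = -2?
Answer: 1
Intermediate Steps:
b(V) = 1
(b(-5) + J)² = (1 - 2)² = (-1)² = 1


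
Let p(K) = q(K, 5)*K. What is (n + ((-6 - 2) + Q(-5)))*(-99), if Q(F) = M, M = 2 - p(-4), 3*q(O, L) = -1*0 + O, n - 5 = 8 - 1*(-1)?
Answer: -264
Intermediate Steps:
n = 14 (n = 5 + (8 - 1*(-1)) = 5 + (8 + 1) = 5 + 9 = 14)
q(O, L) = O/3 (q(O, L) = (-1*0 + O)/3 = (0 + O)/3 = O/3)
p(K) = K**2/3 (p(K) = (K/3)*K = K**2/3)
M = -10/3 (M = 2 - (-4)**2/3 = 2 - 16/3 = -10/3 ≈ -3.3333)
Q(F) = -10/3
(n + ((-6 - 2) + Q(-5)))*(-99) = (14 + ((-6 - 2) - 10/3))*(-99) = (14 + (-8 - 10/3))*(-99) = (14 - 34/3)*(-99) = (8/3)*(-99) = -264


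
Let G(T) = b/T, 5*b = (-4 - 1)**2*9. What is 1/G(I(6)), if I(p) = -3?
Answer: -1/15 ≈ -0.066667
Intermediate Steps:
b = 45 (b = ((-4 - 1)**2*9)/5 = ((-5)**2*9)/5 = (25*9)/5 = (1/5)*225 = 45)
G(T) = 45/T
1/G(I(6)) = 1/(45/(-3)) = 1/(45*(-1/3)) = 1/(-15) = -1/15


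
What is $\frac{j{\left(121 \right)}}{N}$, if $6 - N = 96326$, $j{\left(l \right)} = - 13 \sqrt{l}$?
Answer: $\frac{143}{96320} \approx 0.0014846$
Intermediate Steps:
$N = -96320$ ($N = 6 - 96326 = -96320$)
$\frac{j{\left(121 \right)}}{N} = \frac{\left(-13\right) \sqrt{121}}{-96320} = \left(-13\right) 11 \left(- \frac{1}{96320}\right) = \left(-143\right) \left(- \frac{1}{96320}\right) = \frac{143}{96320}$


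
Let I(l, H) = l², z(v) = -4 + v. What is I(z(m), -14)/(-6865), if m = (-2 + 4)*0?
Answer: -16/6865 ≈ -0.0023307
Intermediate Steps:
m = 0 (m = 2*0 = 0)
I(z(m), -14)/(-6865) = (-4 + 0)²/(-6865) = (-4)²*(-1/6865) = 16*(-1/6865) = -16/6865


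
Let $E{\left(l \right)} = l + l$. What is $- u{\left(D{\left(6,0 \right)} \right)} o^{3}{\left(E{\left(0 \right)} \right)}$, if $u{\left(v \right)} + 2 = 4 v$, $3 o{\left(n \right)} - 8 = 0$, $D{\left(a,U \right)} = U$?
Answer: $\frac{1024}{27} \approx 37.926$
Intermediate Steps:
$E{\left(l \right)} = 2 l$
$o{\left(n \right)} = \frac{8}{3}$ ($o{\left(n \right)} = \frac{8}{3} + \frac{1}{3} \cdot 0 = \frac{8}{3} + 0 = \frac{8}{3}$)
$u{\left(v \right)} = -2 + 4 v$
$- u{\left(D{\left(6,0 \right)} \right)} o^{3}{\left(E{\left(0 \right)} \right)} = - (-2 + 4 \cdot 0) \left(\frac{8}{3}\right)^{3} = - (-2 + 0) \frac{512}{27} = \left(-1\right) \left(-2\right) \frac{512}{27} = 2 \cdot \frac{512}{27} = \frac{1024}{27}$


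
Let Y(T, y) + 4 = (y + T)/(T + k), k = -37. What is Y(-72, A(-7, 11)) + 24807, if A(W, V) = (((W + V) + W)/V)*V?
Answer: 2703602/109 ≈ 24804.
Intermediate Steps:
A(W, V) = V + 2*W (A(W, V) = (((V + W) + W)/V)*V = ((V + 2*W)/V)*V = V + 2*W)
Y(T, y) = -4 + (T + y)/(-37 + T) (Y(T, y) = -4 + (y + T)/(T - 37) = -4 + (T + y)/(-37 + T))
Y(-72, A(-7, 11)) + 24807 = (148 + (11 + 2*(-7)) - 3*(-72))/(-37 - 72) + 24807 = (148 + (11 - 14) + 216)/(-109) + 24807 = -(148 - 3 + 216)/109 + 24807 = -1/109*361 + 24807 = -361/109 + 24807 = 2703602/109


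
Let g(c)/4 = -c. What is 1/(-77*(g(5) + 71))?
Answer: -1/3927 ≈ -0.00025465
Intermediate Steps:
g(c) = -4*c (g(c) = 4*(-c) = -4*c)
1/(-77*(g(5) + 71)) = 1/(-77*(-4*5 + 71)) = 1/(-77*(-20 + 71)) = 1/(-77*51) = 1/(-3927) = -1/3927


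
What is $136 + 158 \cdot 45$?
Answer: $7246$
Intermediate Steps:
$136 + 158 \cdot 45 = 136 + 7110 = 7246$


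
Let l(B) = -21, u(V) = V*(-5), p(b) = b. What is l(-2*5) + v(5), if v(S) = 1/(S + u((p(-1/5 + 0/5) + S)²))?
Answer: -11576/551 ≈ -21.009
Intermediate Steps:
u(V) = -5*V
v(S) = 1/(S - 5*(-⅕ + S)²) (v(S) = 1/(S - 5*((-1/5 + 0/5) + S)²) = 1/(S - 5*((-1*⅕ + 0*(⅕)) + S)²) = 1/(S - 5*((-⅕ + 0) + S)²) = 1/(S - 5*(-⅕ + S)²))
l(-2*5) + v(5) = -21 + 5/(-(-1 + 5*5)² + 5*5) = -21 + 5/(-(-1 + 25)² + 25) = -21 + 5/(-1*24² + 25) = -21 + 5/(-1*576 + 25) = -21 + 5/(-576 + 25) = -21 + 5/(-551) = -21 + 5*(-1/551) = -21 - 5/551 = -11576/551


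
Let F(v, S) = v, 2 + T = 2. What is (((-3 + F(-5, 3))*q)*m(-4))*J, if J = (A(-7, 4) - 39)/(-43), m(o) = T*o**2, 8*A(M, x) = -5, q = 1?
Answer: 0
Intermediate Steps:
A(M, x) = -5/8 (A(M, x) = (1/8)*(-5) = -5/8)
T = 0 (T = -2 + 2 = 0)
m(o) = 0 (m(o) = 0*o**2 = 0)
J = 317/344 (J = (-5/8 - 39)/(-43) = -317/8*(-1/43) = 317/344 ≈ 0.92151)
(((-3 + F(-5, 3))*q)*m(-4))*J = (((-3 - 5)*1)*0)*(317/344) = (-8*1*0)*(317/344) = -8*0*(317/344) = 0*(317/344) = 0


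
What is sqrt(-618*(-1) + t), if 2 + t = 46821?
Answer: sqrt(47437) ≈ 217.80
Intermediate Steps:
t = 46819 (t = -2 + 46821 = 46819)
sqrt(-618*(-1) + t) = sqrt(-618*(-1) + 46819) = sqrt(618 + 46819) = sqrt(47437)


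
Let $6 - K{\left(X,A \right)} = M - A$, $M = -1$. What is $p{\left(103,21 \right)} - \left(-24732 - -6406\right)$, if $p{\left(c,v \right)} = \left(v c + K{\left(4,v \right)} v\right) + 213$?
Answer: $21290$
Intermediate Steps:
$K{\left(X,A \right)} = 7 + A$ ($K{\left(X,A \right)} = 6 - \left(-1 - A\right) = 6 + \left(1 + A\right) = 7 + A$)
$p{\left(c,v \right)} = 213 + c v + v \left(7 + v\right)$ ($p{\left(c,v \right)} = \left(v c + \left(7 + v\right) v\right) + 213 = \left(c v + v \left(7 + v\right)\right) + 213 = 213 + c v + v \left(7 + v\right)$)
$p{\left(103,21 \right)} - \left(-24732 - -6406\right) = \left(213 + 103 \cdot 21 + 21 \left(7 + 21\right)\right) - \left(-24732 - -6406\right) = \left(213 + 2163 + 21 \cdot 28\right) - \left(-24732 + 6406\right) = \left(213 + 2163 + 588\right) - -18326 = 2964 + 18326 = 21290$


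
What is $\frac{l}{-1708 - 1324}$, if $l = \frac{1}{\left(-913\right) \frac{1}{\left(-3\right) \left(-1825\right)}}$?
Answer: $\frac{5475}{2768216} \approx 0.0019778$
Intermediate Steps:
$l = - \frac{5475}{913}$ ($l = \frac{1}{\left(-913\right) \frac{1}{5475}} = \frac{1}{- \frac{913}{5475}} = - \frac{5475}{913} \approx -5.9967$)
$\frac{l}{-1708 - 1324} = - \frac{5475}{913 \left(-1708 - 1324\right)} = - \frac{5475}{913 \left(-3032\right)} = \left(- \frac{5475}{913}\right) \left(- \frac{1}{3032}\right) = \frac{5475}{2768216}$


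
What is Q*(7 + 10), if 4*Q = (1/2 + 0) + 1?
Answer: 51/8 ≈ 6.3750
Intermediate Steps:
Q = 3/8 (Q = ((1/2 + 0) + 1)/4 = (1/2 + 1)/4 = (1/4)*(3/2) = 3/8 ≈ 0.37500)
Q*(7 + 10) = 3*(7 + 10)/8 = (3/8)*17 = 51/8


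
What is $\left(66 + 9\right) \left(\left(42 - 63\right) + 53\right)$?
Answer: $2400$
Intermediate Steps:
$\left(66 + 9\right) \left(\left(42 - 63\right) + 53\right) = 75 \left(\left(42 - 63\right) + 53\right) = 75 \left(-21 + 53\right) = 75 \cdot 32 = 2400$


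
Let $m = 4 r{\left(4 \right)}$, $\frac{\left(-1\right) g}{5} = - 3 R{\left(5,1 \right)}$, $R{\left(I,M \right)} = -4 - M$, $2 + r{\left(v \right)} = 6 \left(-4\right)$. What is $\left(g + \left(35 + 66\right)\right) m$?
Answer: $-2704$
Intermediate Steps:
$r{\left(v \right)} = -26$ ($r{\left(v \right)} = -2 + 6 \left(-4\right) = -2 - 24 = -26$)
$g = -75$ ($g = - 5 \left(- 3 \left(-4 - 1\right)\right) = - 5 \left(\left(-3\right) \left(-5\right)\right) = \left(-5\right) 15 = -75$)
$m = -104$ ($m = 4 \left(-26\right) = -104$)
$\left(g + \left(35 + 66\right)\right) m = \left(-75 + \left(35 + 66\right)\right) \left(-104\right) = \left(-75 + 101\right) \left(-104\right) = 26 \left(-104\right) = -2704$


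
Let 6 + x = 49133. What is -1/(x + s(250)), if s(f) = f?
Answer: -1/49377 ≈ -2.0252e-5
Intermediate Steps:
x = 49127 (x = -6 + 49133 = 49127)
-1/(x + s(250)) = -1/(49127 + 250) = -1/49377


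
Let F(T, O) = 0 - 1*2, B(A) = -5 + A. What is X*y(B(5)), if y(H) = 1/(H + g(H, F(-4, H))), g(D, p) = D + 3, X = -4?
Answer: -4/3 ≈ -1.3333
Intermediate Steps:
F(T, O) = -2 (F(T, O) = 0 - 2 = -2)
g(D, p) = 3 + D
y(H) = 1/(3 + 2*H) (y(H) = 1/(H + (3 + H)) = 1/(3 + 2*H))
X*y(B(5)) = -4/(3 + 2*(-5 + 5)) = -4/(3 + 2*0) = -4/(3 + 0) = -4/3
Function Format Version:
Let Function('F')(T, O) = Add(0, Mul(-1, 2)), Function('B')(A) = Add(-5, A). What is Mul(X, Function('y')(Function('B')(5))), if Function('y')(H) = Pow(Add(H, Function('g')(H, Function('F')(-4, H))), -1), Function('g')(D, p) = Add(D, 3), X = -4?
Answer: Rational(-4, 3) ≈ -1.3333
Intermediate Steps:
Function('F')(T, O) = -2 (Function('F')(T, O) = Add(0, -2) = -2)
Function('g')(D, p) = Add(3, D)
Function('y')(H) = Pow(Add(3, Mul(2, H)), -1) (Function('y')(H) = Pow(Add(H, Add(3, H)), -1) = Pow(Add(3, Mul(2, H)), -1))
Mul(X, Function('y')(Function('B')(5))) = Mul(-4, Pow(Add(3, Mul(2, Add(-5, 5))), -1)) = Mul(-4, Pow(Add(3, Mul(2, 0)), -1)) = Mul(-4, Pow(Add(3, 0), -1)) = Mul(-4, Pow(3, -1)) = Mul(-4, Rational(1, 3)) = Rational(-4, 3)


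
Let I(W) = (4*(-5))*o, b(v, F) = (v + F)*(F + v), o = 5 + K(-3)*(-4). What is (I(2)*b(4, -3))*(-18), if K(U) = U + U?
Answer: 10440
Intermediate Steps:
K(U) = 2*U
o = 29 (o = 5 + (2*(-3))*(-4) = 5 - 6*(-4) = 5 + 24 = 29)
b(v, F) = (F + v)**2 (b(v, F) = (F + v)*(F + v) = (F + v)**2)
I(W) = -580 (I(W) = (4*(-5))*29 = -20*29 = -580)
(I(2)*b(4, -3))*(-18) = -580*(-3 + 4)**2*(-18) = -580*1**2*(-18) = -580*1*(-18) = -580*(-18) = 10440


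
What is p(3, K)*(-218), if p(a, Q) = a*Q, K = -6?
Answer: 3924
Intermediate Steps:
p(a, Q) = Q*a
p(3, K)*(-218) = -6*3*(-218) = -18*(-218) = 3924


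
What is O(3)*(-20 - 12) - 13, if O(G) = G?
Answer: -109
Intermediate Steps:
O(3)*(-20 - 12) - 13 = 3*(-20 - 12) - 13 = 3*(-32) - 13 = -96 - 13 = -109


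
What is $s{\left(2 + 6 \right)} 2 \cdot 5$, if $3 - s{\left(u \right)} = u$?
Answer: $-50$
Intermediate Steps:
$s{\left(u \right)} = 3 - u$
$s{\left(2 + 6 \right)} 2 \cdot 5 = \left(3 - \left(2 + 6\right)\right) 2 \cdot 5 = \left(3 - 8\right) 2 \cdot 5 = \left(-5\right) 2 \cdot 5 = \left(-10\right) 5 = -50$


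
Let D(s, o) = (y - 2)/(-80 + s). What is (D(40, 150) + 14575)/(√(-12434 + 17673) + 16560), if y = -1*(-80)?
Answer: 241329708/274228361 - 3788993*√31/5484567220 ≈ 0.87619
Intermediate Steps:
y = 80
D(s, o) = 78/(-80 + s) (D(s, o) = (80 - 2)/(-80 + s) = 78/(-80 + s))
(D(40, 150) + 14575)/(√(-12434 + 17673) + 16560) = (78/(-80 + 40) + 14575)/(√(-12434 + 17673) + 16560) = (78/(-40) + 14575)/(√5239 + 16560) = (78*(-1/40) + 14575)/(13*√31 + 16560) = (-39/20 + 14575)/(16560 + 13*√31) = 291461/(20*(16560 + 13*√31))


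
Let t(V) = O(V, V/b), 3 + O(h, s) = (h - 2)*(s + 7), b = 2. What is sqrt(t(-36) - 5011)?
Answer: 2*I*sqrt(1149) ≈ 67.794*I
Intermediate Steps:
O(h, s) = -3 + (-2 + h)*(7 + s) (O(h, s) = -3 + (h - 2)*(s + 7) = -3 + (-2 + h)*(7 + s))
t(V) = -17 + V**2/2 + 6*V (t(V) = -17 - 2*V/2 + 7*V + V*(V/2) = -17 - 2*V/2 + 7*V + V*(V*(1/2)) = -17 - V + 7*V + V*(V/2) = -17 - V + 7*V + V**2/2 = -17 + V**2/2 + 6*V)
sqrt(t(-36) - 5011) = sqrt((-17 + (1/2)*(-36)**2 + 6*(-36)) - 5011) = sqrt((-17 + (1/2)*1296 - 216) - 5011) = sqrt((-17 + 648 - 216) - 5011) = sqrt(415 - 5011) = sqrt(-4596) = 2*I*sqrt(1149)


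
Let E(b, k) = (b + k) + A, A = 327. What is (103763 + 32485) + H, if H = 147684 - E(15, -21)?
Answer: 283611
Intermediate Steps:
E(b, k) = 327 + b + k (E(b, k) = (b + k) + 327 = 327 + b + k)
H = 147363 (H = 147684 - (327 + 15 - 21) = 147684 - 1*321 = 147684 - 321 = 147363)
(103763 + 32485) + H = (103763 + 32485) + 147363 = 136248 + 147363 = 283611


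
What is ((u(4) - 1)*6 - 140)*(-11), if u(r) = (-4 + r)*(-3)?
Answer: 1606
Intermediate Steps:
u(r) = 12 - 3*r
((u(4) - 1)*6 - 140)*(-11) = (((12 - 3*4) - 1)*6 - 140)*(-11) = (((12 - 12) - 1)*6 - 140)*(-11) = ((0 - 1)*6 - 140)*(-11) = (-1*6 - 140)*(-11) = (-6 - 140)*(-11) = -146*(-11) = 1606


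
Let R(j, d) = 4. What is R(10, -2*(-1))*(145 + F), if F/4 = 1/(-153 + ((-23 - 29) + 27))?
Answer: 51612/89 ≈ 579.91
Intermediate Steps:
F = -2/89 (F = 4/(-153 + ((-23 - 29) + 27)) = 4/(-153 + (-52 + 27)) = 4/(-153 - 25) = 4/(-178) = 4*(-1/178) = -2/89 ≈ -0.022472)
R(10, -2*(-1))*(145 + F) = 4*(145 - 2/89) = 4*(12903/89) = 51612/89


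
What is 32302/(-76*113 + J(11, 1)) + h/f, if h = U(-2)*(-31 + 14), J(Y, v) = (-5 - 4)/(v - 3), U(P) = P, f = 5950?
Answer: -11288533/3004225 ≈ -3.7576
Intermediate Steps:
J(Y, v) = -9/(-3 + v)
h = 34 (h = -2*(-31 + 14) = -2*(-17) = 34)
32302/(-76*113 + J(11, 1)) + h/f = 32302/(-76*113 - 9/(-3 + 1)) + 34/5950 = 32302/(-8588 - 9/(-2)) + 34*(1/5950) = 32302/(-8588 - 9*(-½)) + 1/175 = 32302/(-8588 + 9/2) + 1/175 = 32302/(-17167/2) + 1/175 = 32302*(-2/17167) + 1/175 = -64604/17167 + 1/175 = -11288533/3004225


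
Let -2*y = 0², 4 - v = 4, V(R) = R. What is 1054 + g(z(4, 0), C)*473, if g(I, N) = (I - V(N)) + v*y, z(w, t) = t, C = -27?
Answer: 13825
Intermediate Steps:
v = 0 (v = 4 - 1*4 = 4 - 4 = 0)
y = 0 (y = -½*0² = -½*0 = 0)
g(I, N) = I - N (g(I, N) = (I - N) + 0*0 = (I - N) + 0 = I - N)
1054 + g(z(4, 0), C)*473 = 1054 + (0 - 1*(-27))*473 = 1054 + (0 + 27)*473 = 1054 + 27*473 = 1054 + 12771 = 13825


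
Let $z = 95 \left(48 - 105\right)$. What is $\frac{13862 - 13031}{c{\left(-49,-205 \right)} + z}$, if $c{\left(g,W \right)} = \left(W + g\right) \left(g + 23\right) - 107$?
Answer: $\frac{831}{1082} \approx 0.76802$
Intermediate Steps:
$z = -5415$ ($z = 95 \left(-57\right) = -5415$)
$c{\left(g,W \right)} = -107 + \left(23 + g\right) \left(W + g\right)$ ($c{\left(g,W \right)} = \left(W + g\right) \left(23 + g\right) - 107 = \left(23 + g\right) \left(W + g\right) - 107 = -107 + \left(23 + g\right) \left(W + g\right)$)
$\frac{13862 - 13031}{c{\left(-49,-205 \right)} + z} = \frac{13862 - 13031}{\left(-107 + \left(-49\right)^{2} + 23 \left(-205\right) + 23 \left(-49\right) - -10045\right) - 5415} = \frac{831}{\left(-107 + 2401 - 4715 - 1127 + 10045\right) - 5415} = \frac{831}{6497 - 5415} = \frac{831}{1082}$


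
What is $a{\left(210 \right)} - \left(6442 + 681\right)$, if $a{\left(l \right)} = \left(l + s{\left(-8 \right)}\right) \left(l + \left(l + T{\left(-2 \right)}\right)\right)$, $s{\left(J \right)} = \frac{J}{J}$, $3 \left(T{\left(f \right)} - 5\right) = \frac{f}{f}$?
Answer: $\frac{247867}{3} \approx 82622.0$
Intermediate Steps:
$T{\left(f \right)} = \frac{16}{3}$ ($T{\left(f \right)} = 5 + \frac{f \frac{1}{f}}{3} = 5 + \frac{1}{3} \cdot 1 = 5 + \frac{1}{3} = \frac{16}{3}$)
$s{\left(J \right)} = 1$
$a{\left(l \right)} = \left(1 + l\right) \left(\frac{16}{3} + 2 l\right)$ ($a{\left(l \right)} = \left(l + 1\right) \left(l + \left(l + \frac{16}{3}\right)\right) = \left(1 + l\right) \left(l + \left(\frac{16}{3} + l\right)\right) = \left(1 + l\right) \left(\frac{16}{3} + 2 l\right)$)
$a{\left(210 \right)} - \left(6442 + 681\right) = \left(\frac{16}{3} + 2 \cdot 210^{2} + \frac{22}{3} \cdot 210\right) - \left(6442 + 681\right) = \left(\frac{16}{3} + 2 \cdot 44100 + 1540\right) - 7123 = \left(\frac{16}{3} + 88200 + 1540\right) - 7123 = \frac{269236}{3} - 7123 = \frac{247867}{3}$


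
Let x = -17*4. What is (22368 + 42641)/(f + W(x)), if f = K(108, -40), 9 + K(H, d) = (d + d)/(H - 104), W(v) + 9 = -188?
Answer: -65009/226 ≈ -287.65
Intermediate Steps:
x = -68
W(v) = -197 (W(v) = -9 - 188 = -197)
K(H, d) = -9 + 2*d/(-104 + H) (K(H, d) = -9 + (d + d)/(H - 104) = -9 + (2*d)/(-104 + H) = -9 + 2*d/(-104 + H))
f = -29 (f = (936 - 9*108 + 2*(-40))/(-104 + 108) = (936 - 972 - 80)/4 = (1/4)*(-116) = -29)
(22368 + 42641)/(f + W(x)) = (22368 + 42641)/(-29 - 197) = 65009/(-226) = 65009*(-1/226) = -65009/226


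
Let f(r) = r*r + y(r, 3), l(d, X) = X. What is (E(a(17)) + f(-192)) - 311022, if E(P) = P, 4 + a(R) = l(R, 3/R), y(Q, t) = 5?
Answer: -4660666/17 ≈ -2.7416e+5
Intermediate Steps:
a(R) = -4 + 3/R
f(r) = 5 + r² (f(r) = r*r + 5 = r² + 5 = 5 + r²)
(E(a(17)) + f(-192)) - 311022 = ((-4 + 3/17) + (5 + (-192)²)) - 311022 = ((-4 + 3*(1/17)) + (5 + 36864)) - 311022 = ((-4 + 3/17) + 36869) - 311022 = (-65/17 + 36869) - 311022 = 626708/17 - 311022 = -4660666/17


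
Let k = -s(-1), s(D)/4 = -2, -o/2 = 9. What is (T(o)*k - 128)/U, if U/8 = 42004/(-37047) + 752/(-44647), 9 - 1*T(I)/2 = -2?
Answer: -4962112227/951605966 ≈ -5.2145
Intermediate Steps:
o = -18 (o = -2*9 = -18)
T(I) = 22 (T(I) = 18 - 2*(-2) = 18 + 4 = 22)
s(D) = -8 (s(D) = 4*(-2) = -8)
k = 8 (k = -1*(-8) = 8)
U = -15225695456/1654037409 (U = 8*(42004/(-37047) + 752/(-44647)) = 8*(42004*(-1/37047) + 752*(-1/44647)) = 8*(-42004/37047 - 752/44647) = 8*(-1903211932/1654037409) = -15225695456/1654037409 ≈ -9.2052)
(T(o)*k - 128)/U = (22*8 - 128)/(-15225695456/1654037409) = (176 - 128)*(-1654037409/15225695456) = 48*(-1654037409/15225695456) = -4962112227/951605966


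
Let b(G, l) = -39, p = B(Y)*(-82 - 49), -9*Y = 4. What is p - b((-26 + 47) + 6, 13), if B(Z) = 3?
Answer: -354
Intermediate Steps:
Y = -4/9 (Y = -⅑*4 = -4/9 ≈ -0.44444)
p = -393 (p = 3*(-82 - 49) = 3*(-131) = -393)
p - b((-26 + 47) + 6, 13) = -393 - 1*(-39) = -393 + 39 = -354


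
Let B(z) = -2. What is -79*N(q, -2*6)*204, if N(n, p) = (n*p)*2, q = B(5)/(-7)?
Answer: 773568/7 ≈ 1.1051e+5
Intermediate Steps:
q = 2/7 (q = -2/(-7) = -2*(-⅐) = 2/7 ≈ 0.28571)
N(n, p) = 2*n*p
-79*N(q, -2*6)*204 = -158*2*(-2*6)/7*204 = -158*2*(-12)/7*204 = -79*(-48/7)*204 = (3792/7)*204 = 773568/7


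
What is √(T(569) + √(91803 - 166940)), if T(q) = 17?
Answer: √(17 + I*√75137) ≈ 12.076 + 11.35*I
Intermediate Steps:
√(T(569) + √(91803 - 166940)) = √(17 + √(91803 - 166940)) = √(17 + √(-75137)) = √(17 + I*√75137)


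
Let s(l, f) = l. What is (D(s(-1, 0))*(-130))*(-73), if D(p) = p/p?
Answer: 9490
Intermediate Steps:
D(p) = 1
(D(s(-1, 0))*(-130))*(-73) = (1*(-130))*(-73) = -130*(-73) = 9490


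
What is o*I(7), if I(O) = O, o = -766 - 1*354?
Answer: -7840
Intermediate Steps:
o = -1120 (o = -766 - 354 = -1120)
o*I(7) = -1120*7 = -7840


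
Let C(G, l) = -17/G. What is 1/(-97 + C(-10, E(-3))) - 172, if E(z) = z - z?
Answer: -163926/953 ≈ -172.01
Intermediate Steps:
E(z) = 0
1/(-97 + C(-10, E(-3))) - 172 = 1/(-97 - 17/(-10)) - 172 = 1/(-97 - 17*(-⅒)) - 172 = 1/(-97 + 17/10) - 172 = 1/(-953/10) - 172 = -10/953 - 172 = -163926/953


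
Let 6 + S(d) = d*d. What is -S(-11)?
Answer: -115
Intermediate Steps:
S(d) = -6 + d² (S(d) = -6 + d*d = -6 + d²)
-S(-11) = -(-6 + (-11)²) = -(-6 + 121) = -1*115 = -115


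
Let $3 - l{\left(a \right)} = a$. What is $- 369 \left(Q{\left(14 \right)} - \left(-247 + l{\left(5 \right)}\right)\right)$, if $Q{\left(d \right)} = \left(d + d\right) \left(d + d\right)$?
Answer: $-381177$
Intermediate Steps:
$l{\left(a \right)} = 3 - a$
$Q{\left(d \right)} = 4 d^{2}$ ($Q{\left(d \right)} = 2 d 2 d = 4 d^{2}$)
$- 369 \left(Q{\left(14 \right)} - \left(-247 + l{\left(5 \right)}\right)\right) = - 369 \left(4 \cdot 14^{2} + \left(247 - \left(3 - 5\right)\right)\right) = - 369 \left(4 \cdot 196 + \left(247 - \left(3 - 5\right)\right)\right) = - 369 \left(784 + \left(247 - -2\right)\right) = - 369 \left(784 + \left(247 + 2\right)\right) = - 369 \left(784 + 249\right) = \left(-369\right) 1033 = -381177$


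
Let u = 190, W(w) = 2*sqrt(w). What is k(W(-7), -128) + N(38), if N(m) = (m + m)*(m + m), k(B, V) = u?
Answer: 5966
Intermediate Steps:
k(B, V) = 190
N(m) = 4*m**2 (N(m) = (2*m)*(2*m) = 4*m**2)
k(W(-7), -128) + N(38) = 190 + 4*38**2 = 190 + 4*1444 = 190 + 5776 = 5966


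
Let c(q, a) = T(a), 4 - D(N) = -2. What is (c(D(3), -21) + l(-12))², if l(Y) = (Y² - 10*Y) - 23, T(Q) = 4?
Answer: 60025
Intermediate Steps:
D(N) = 6 (D(N) = 4 - 1*(-2) = 4 + 2 = 6)
c(q, a) = 4
l(Y) = -23 + Y² - 10*Y
(c(D(3), -21) + l(-12))² = (4 + (-23 + (-12)² - 10*(-12)))² = (4 + (-23 + 144 + 120))² = (4 + 241)² = 245² = 60025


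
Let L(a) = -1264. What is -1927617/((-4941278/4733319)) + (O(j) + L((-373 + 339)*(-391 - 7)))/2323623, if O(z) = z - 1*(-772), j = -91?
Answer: 21200797060245486655/11481667210194 ≈ 1.8465e+6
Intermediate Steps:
O(z) = 772 + z (O(z) = z + 772 = 772 + z)
-1927617/((-4941278/4733319)) + (O(j) + L((-373 + 339)*(-391 - 7)))/2323623 = -1927617/((-4941278/4733319)) + ((772 - 91) - 1264)/2323623 = -1927617/((-4941278*1/4733319)) + (681 - 1264)*(1/2323623) = -1927617/(-4941278/4733319) - 583*1/2323623 = -1927617*(-4733319/4941278) - 583/2323623 = 9124026170823/4941278 - 583/2323623 = 21200797060245486655/11481667210194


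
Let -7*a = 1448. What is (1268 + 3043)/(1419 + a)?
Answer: 30177/8485 ≈ 3.5565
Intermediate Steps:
a = -1448/7 (a = -1/7*1448 = -1448/7 ≈ -206.86)
(1268 + 3043)/(1419 + a) = (1268 + 3043)/(1419 - 1448/7) = 4311/(8485/7) = 4311*(7/8485) = 30177/8485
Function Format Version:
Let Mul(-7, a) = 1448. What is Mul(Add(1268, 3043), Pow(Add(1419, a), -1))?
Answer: Rational(30177, 8485) ≈ 3.5565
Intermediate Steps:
a = Rational(-1448, 7) (a = Mul(Rational(-1, 7), 1448) = Rational(-1448, 7) ≈ -206.86)
Mul(Add(1268, 3043), Pow(Add(1419, a), -1)) = Mul(Add(1268, 3043), Pow(Add(1419, Rational(-1448, 7)), -1)) = Mul(4311, Pow(Rational(8485, 7), -1)) = Mul(4311, Rational(7, 8485)) = Rational(30177, 8485)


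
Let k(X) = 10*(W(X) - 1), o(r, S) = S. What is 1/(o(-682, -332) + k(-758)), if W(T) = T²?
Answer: 1/5745298 ≈ 1.7406e-7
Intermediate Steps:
k(X) = -10 + 10*X² (k(X) = 10*(X² - 1) = 10*(-1 + X²) = -10 + 10*X²)
1/(o(-682, -332) + k(-758)) = 1/(-332 + (-10 + 10*(-758)²)) = 1/(-332 + (-10 + 10*574564)) = 1/(-332 + (-10 + 5745640)) = 1/(-332 + 5745630) = 1/5745298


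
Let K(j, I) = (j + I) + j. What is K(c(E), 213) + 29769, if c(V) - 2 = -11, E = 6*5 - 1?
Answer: 29964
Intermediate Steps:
E = 29 (E = 30 - 1 = 29)
c(V) = -9 (c(V) = 2 - 11 = -9)
K(j, I) = I + 2*j (K(j, I) = (I + j) + j = I + 2*j)
K(c(E), 213) + 29769 = (213 + 2*(-9)) + 29769 = (213 - 18) + 29769 = 195 + 29769 = 29964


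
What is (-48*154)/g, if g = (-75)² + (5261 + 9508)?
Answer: -112/309 ≈ -0.36246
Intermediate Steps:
g = 20394 (g = 5625 + 14769 = 20394)
(-48*154)/g = -48*154/20394 = -7392*1/20394 = -112/309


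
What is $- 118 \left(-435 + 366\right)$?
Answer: $8142$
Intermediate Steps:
$- 118 \left(-435 + 366\right) = \left(-118\right) \left(-69\right) = 8142$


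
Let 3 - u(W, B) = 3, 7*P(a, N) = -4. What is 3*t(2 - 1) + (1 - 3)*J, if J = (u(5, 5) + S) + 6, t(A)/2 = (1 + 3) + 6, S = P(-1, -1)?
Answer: 344/7 ≈ 49.143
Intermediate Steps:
P(a, N) = -4/7 (P(a, N) = (⅐)*(-4) = -4/7)
u(W, B) = 0 (u(W, B) = 3 - 1*3 = 3 - 3 = 0)
S = -4/7 ≈ -0.57143
t(A) = 20 (t(A) = 2*((1 + 3) + 6) = 2*(4 + 6) = 2*10 = 20)
J = 38/7 (J = (0 - 4/7) + 6 = -4/7 + 6 = 38/7 ≈ 5.4286)
3*t(2 - 1) + (1 - 3)*J = 3*20 + (1 - 3)*(38/7) = 60 - 2*38/7 = 60 - 76/7 = 344/7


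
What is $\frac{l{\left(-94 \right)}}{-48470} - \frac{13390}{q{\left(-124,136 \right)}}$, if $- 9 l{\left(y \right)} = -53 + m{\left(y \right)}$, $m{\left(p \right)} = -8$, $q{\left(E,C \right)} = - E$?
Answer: $- \frac{730140908}{6761565} \approx -107.98$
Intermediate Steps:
$l{\left(y \right)} = \frac{61}{9}$ ($l{\left(y \right)} = - \frac{-53 - 8}{9} = \left(- \frac{1}{9}\right) \left(-61\right) = \frac{61}{9}$)
$\frac{l{\left(-94 \right)}}{-48470} - \frac{13390}{q{\left(-124,136 \right)}} = \frac{61}{9 \left(-48470\right)} - \frac{13390}{\left(-1\right) \left(-124\right)} = \frac{61}{9} \left(- \frac{1}{48470}\right) - \frac{13390}{124} = - \frac{61}{436230} - \frac{6695}{62} = - \frac{730140908}{6761565}$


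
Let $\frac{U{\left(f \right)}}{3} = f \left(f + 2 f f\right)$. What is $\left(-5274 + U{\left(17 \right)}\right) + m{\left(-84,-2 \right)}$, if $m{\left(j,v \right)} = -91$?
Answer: $24980$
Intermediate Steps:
$U{\left(f \right)} = 3 f \left(f + 2 f^{2}\right)$ ($U{\left(f \right)} = 3 f \left(f + 2 f f\right) = 3 f \left(f + 2 f^{2}\right)$)
$\left(-5274 + U{\left(17 \right)}\right) + m{\left(-84,-2 \right)} = \left(-5274 + 17^{2} \left(3 + 6 \cdot 17\right)\right) - 91 = \left(-5274 + 289 \left(3 + 102\right)\right) - 91 = \left(-5274 + 289 \cdot 105\right) - 91 = \left(-5274 + 30345\right) - 91 = 25071 - 91 = 24980$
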